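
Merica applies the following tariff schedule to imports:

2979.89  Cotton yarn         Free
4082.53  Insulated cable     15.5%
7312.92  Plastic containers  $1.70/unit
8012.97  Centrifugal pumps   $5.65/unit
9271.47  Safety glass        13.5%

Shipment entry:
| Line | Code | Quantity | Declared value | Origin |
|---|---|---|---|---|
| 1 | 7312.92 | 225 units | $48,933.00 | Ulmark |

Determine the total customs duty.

$382.50

Line 1 (7312.92, Ulmark, 225 units, $48,933.00):
Base rate for 7312.92 is $1.70/unit.
Duty = 225 × $1.70 = $382.50.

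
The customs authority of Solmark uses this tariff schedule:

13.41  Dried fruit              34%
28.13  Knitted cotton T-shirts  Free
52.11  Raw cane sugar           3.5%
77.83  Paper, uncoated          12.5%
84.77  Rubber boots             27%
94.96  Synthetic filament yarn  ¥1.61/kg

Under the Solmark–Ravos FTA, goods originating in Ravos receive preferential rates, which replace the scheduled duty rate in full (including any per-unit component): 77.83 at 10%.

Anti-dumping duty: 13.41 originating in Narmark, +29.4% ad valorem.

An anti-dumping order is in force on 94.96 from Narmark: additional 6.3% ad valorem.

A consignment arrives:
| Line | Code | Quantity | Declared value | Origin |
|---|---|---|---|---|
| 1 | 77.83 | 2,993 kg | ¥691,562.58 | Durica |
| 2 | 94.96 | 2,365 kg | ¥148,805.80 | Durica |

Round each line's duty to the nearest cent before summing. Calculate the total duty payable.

¥90,252.97

Line 1 (77.83, Durica, 2,993 kg, ¥691,562.58):
Base rate for 77.83 is 12.5%.
77.83 has an FTA preferential rate, but origin Durica is not Ravos; base rate stands.
Duty = ¥691,562.58 × 12.5% = ¥86,445.32.
Line 2 (94.96, Durica, 2,365 kg, ¥148,805.80):
Base rate for 94.96 is ¥1.61/kg.
The additional-duty order on 94.96 targets Narmark, not Durica; it does not apply.
Duty = 2,365 × ¥1.61 = ¥3,807.65.
Total = ¥86,445.32 + ¥3,807.65 = ¥90,252.97.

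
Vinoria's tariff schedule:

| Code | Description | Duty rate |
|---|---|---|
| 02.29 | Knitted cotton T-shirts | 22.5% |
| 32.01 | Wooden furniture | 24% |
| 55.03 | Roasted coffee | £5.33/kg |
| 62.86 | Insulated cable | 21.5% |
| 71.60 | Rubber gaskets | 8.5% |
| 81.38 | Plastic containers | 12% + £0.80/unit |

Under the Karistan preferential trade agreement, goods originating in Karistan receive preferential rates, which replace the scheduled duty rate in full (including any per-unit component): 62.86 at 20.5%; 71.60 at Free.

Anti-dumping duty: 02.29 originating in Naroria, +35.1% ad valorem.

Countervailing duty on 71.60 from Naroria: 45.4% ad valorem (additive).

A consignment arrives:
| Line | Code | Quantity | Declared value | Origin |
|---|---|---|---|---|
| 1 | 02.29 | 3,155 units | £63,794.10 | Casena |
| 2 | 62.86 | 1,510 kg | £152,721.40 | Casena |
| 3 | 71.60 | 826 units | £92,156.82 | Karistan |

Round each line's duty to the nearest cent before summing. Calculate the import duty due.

£47,188.77

Line 1 (02.29, Casena, 3,155 units, £63,794.10):
Base rate for 02.29 is 22.5%.
The additional-duty order on 02.29 targets Naroria, not Casena; it does not apply.
Duty = £63,794.10 × 22.5% = £14,353.67.
Line 2 (62.86, Casena, 1,510 kg, £152,721.40):
Base rate for 62.86 is 21.5%.
62.86 has an FTA preferential rate, but origin Casena is not Karistan; base rate stands.
Duty = £152,721.40 × 21.5% = £32,835.10.
Line 3 (71.60, Karistan, 826 units, £92,156.82):
Base rate for 71.60 is 8.5%.
Origin Karistan qualifies under the Vinoria–Karistan agreement and 71.60 is covered: preferential rate Free applies instead.
The additional-duty order on 71.60 targets Naroria, not Karistan; it does not apply.
Duty = £92,156.82 × 0% = £0.00.
Total = £14,353.67 + £32,835.10 + £0.00 = £47,188.77.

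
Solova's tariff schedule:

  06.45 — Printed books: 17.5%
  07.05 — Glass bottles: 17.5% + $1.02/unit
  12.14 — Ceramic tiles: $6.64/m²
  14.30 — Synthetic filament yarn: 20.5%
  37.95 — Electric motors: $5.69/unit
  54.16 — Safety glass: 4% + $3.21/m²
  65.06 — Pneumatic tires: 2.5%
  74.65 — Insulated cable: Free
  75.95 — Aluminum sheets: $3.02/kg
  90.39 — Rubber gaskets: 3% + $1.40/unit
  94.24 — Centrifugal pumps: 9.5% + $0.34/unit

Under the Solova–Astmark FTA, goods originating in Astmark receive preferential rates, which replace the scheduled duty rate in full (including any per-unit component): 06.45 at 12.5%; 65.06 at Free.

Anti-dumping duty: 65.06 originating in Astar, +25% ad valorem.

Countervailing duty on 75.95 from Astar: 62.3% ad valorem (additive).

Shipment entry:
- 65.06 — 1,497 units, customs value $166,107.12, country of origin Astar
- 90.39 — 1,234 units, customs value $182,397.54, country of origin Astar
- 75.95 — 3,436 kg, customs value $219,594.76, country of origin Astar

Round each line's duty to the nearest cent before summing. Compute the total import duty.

$200,063.25

Line 1 (65.06, Astar, 1,497 units, $166,107.12):
Base rate for 65.06 is 2.5%.
65.06 has an FTA preferential rate, but origin Astar is not Astmark; base rate stands.
Additional duty on 65.06 from Astar: +25%. Applied ad valorem rate: 2.5% + 25% = 27.5%.
Duty = $166,107.12 × 27.5% = $45,679.46.
Line 2 (90.39, Astar, 1,234 units, $182,397.54):
Base rate for 90.39 is 3% + $1.40/unit.
Duty = $182,397.54 × 3% + 1,234 × $1.40 = $7,199.53.
Line 3 (75.95, Astar, 3,436 kg, $219,594.76):
Base rate for 75.95 is $3.02/kg.
Additional duty on 75.95 from Astar: +62.3% ad valorem. Applied ad valorem rate = 62.3%.
Duty = $219,594.76 × 62.3% + 3,436 × $3.02 = $147,184.26.
Total = $45,679.46 + $7,199.53 + $147,184.26 = $200,063.25.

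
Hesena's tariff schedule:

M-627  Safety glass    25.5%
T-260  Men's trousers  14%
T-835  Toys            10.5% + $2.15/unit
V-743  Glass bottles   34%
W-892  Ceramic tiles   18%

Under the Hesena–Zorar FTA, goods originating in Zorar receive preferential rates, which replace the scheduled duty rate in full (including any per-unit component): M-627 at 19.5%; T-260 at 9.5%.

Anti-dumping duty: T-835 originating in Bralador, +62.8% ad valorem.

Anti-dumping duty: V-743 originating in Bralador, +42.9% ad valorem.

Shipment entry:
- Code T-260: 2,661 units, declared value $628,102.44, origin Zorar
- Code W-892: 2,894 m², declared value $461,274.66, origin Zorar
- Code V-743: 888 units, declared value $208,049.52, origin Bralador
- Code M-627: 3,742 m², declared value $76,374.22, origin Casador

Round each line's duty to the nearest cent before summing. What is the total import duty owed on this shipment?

Line 1 (T-260, Zorar, 2,661 units, $628,102.44):
Base rate for T-260 is 14%.
Origin Zorar qualifies under the Hesena–Zorar agreement and T-260 is covered: preferential rate 9.5% applies instead.
Duty = $628,102.44 × 9.5% = $59,669.73.
Line 2 (W-892, Zorar, 2,894 m², $461,274.66):
Base rate for W-892 is 18%.
Origin Zorar is the FTA partner but W-892 is not on the preference list; base rate stands.
Duty = $461,274.66 × 18% = $83,029.44.
Line 3 (V-743, Bralador, 888 units, $208,049.52):
Base rate for V-743 is 34%.
Additional duty on V-743 from Bralador: +42.9%. Applied ad valorem rate: 34% + 42.9% = 76.9%.
Duty = $208,049.52 × 76.9% = $159,990.08.
Line 4 (M-627, Casador, 3,742 m², $76,374.22):
Base rate for M-627 is 25.5%.
M-627 has an FTA preferential rate, but origin Casador is not Zorar; base rate stands.
Duty = $76,374.22 × 25.5% = $19,475.43.
Total = $59,669.73 + $83,029.44 + $159,990.08 + $19,475.43 = $322,164.68.

$322,164.68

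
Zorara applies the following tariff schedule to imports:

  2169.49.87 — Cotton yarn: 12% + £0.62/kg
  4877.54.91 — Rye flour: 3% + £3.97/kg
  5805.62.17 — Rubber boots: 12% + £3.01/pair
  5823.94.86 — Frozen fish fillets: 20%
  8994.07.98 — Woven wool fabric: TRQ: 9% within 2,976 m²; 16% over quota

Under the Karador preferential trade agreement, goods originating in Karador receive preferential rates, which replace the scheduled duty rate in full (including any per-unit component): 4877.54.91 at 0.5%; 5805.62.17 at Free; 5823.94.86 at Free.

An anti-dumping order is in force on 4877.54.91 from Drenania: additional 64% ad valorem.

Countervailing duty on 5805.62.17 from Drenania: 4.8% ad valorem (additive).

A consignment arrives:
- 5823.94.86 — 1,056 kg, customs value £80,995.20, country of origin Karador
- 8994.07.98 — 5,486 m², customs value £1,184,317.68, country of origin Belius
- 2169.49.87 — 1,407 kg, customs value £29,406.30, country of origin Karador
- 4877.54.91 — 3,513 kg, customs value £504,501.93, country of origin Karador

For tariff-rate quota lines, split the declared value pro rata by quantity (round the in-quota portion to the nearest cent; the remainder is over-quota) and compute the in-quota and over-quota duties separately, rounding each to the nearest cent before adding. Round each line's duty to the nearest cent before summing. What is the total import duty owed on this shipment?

£151,442.32

Line 1 (5823.94.86, Karador, 1,056 kg, £80,995.20):
Base rate for 5823.94.86 is 20%.
Origin Karador qualifies under the Zorara–Karador agreement and 5823.94.86 is covered: preferential rate Free applies instead.
Duty = £80,995.20 × 0% = £0.00.
Line 2 (8994.07.98, Belius, 5,486 m², £1,184,317.68):
Code 8994.07.98 is under a tariff-rate quota (threshold 2,976 m²). In-quota: 2,976 m² at 9%; over-quota: 2,510 m² at 16%.
Pro-rata value split: in-quota = £1,184,317.68 × 2,976/5,486 = £642,458.88; over-quota = £1,184,317.68 − £642,458.88 = £541,858.80.
In-quota duty = £642,458.88 × 9% = £57,821.30. Over-quota duty = £541,858.80 × 16% = £86,697.41.
Line duty = £57,821.30 + £86,697.41 = £144,518.71.
Line 3 (2169.49.87, Karador, 1,407 kg, £29,406.30):
Base rate for 2169.49.87 is 12% + £0.62/kg.
Origin Karador is the FTA partner but 2169.49.87 is not on the preference list; base rate stands.
Duty = £29,406.30 × 12% + 1,407 × £0.62 = £4,401.10.
Line 4 (4877.54.91, Karador, 3,513 kg, £504,501.93):
Base rate for 4877.54.91 is 3% + £3.97/kg.
Origin Karador qualifies under the Zorara–Karador agreement and 4877.54.91 is covered: preferential rate 0.5% applies instead.
The additional-duty order on 4877.54.91 targets Drenania, not Karador; it does not apply.
Duty = £504,501.93 × 0.5% = £2,522.51.
Total = £0.00 + £144,518.71 + £4,401.10 + £2,522.51 = £151,442.32.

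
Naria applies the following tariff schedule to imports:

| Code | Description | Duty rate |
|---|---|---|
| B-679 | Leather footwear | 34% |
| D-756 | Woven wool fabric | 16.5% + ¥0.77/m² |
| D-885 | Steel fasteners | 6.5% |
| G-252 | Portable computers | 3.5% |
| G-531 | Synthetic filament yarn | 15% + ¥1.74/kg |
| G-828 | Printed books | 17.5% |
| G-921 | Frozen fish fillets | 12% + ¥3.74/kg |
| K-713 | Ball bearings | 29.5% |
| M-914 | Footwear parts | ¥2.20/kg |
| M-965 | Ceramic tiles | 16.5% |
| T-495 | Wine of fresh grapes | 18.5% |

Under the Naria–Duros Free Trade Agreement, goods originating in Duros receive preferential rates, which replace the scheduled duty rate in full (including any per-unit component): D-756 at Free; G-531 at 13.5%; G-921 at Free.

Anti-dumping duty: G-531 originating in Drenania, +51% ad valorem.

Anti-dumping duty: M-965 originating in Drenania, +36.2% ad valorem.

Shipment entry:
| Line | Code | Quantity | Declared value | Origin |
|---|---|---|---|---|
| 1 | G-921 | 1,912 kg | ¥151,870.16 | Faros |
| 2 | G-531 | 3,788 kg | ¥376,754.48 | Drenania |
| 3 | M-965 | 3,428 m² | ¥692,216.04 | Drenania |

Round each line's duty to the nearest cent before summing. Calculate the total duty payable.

Line 1 (G-921, Faros, 1,912 kg, ¥151,870.16):
Base rate for G-921 is 12% + ¥3.74/kg.
G-921 has an FTA preferential rate, but origin Faros is not Duros; base rate stands.
Duty = ¥151,870.16 × 12% + 1,912 × ¥3.74 = ¥25,375.30.
Line 2 (G-531, Drenania, 3,788 kg, ¥376,754.48):
Base rate for G-531 is 15% + ¥1.74/kg.
G-531 has an FTA preferential rate, but origin Drenania is not Duros; base rate stands.
Additional duty on G-531 from Drenania: +51%. Applied ad valorem rate: 15% + 51% = 66%.
Duty = ¥376,754.48 × 66% + 3,788 × ¥1.74 = ¥255,249.08.
Line 3 (M-965, Drenania, 3,428 m², ¥692,216.04):
Base rate for M-965 is 16.5%.
Additional duty on M-965 from Drenania: +36.2%. Applied ad valorem rate: 16.5% + 36.2% = 52.7%.
Duty = ¥692,216.04 × 52.7% = ¥364,797.85.
Total = ¥25,375.30 + ¥255,249.08 + ¥364,797.85 = ¥645,422.23.

¥645,422.23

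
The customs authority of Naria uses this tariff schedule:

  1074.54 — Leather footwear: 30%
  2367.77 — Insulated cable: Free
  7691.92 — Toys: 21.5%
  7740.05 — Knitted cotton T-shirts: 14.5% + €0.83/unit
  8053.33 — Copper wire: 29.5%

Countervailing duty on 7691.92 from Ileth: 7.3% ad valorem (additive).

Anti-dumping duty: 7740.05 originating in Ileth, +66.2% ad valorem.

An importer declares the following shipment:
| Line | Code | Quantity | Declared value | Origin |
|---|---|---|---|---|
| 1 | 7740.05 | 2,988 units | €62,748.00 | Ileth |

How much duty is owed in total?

Line 1 (7740.05, Ileth, 2,988 units, €62,748.00):
Base rate for 7740.05 is 14.5% + €0.83/unit.
Additional duty on 7740.05 from Ileth: +66.2%. Applied ad valorem rate: 14.5% + 66.2% = 80.7%.
Duty = €62,748.00 × 80.7% + 2,988 × €0.83 = €53,117.68.

€53,117.68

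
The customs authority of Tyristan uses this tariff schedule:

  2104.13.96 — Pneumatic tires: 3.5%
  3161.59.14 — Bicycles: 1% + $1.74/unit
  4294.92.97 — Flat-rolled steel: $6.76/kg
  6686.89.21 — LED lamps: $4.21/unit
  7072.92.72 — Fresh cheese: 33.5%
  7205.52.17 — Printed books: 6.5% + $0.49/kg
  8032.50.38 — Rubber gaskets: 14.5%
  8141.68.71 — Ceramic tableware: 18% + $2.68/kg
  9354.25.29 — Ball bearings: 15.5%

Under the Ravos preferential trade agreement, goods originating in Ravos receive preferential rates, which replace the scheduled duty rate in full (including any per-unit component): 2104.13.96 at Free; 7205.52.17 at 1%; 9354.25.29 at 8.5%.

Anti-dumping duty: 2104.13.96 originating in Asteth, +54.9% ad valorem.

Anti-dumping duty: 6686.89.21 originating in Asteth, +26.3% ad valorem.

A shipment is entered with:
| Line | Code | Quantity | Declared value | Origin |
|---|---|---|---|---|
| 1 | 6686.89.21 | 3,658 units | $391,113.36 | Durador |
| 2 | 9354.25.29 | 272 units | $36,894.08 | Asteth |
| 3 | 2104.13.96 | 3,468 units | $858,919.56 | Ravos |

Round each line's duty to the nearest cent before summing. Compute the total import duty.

Line 1 (6686.89.21, Durador, 3,658 units, $391,113.36):
Base rate for 6686.89.21 is $4.21/unit.
The additional-duty order on 6686.89.21 targets Asteth, not Durador; it does not apply.
Duty = 3,658 × $4.21 = $15,400.18.
Line 2 (9354.25.29, Asteth, 272 units, $36,894.08):
Base rate for 9354.25.29 is 15.5%.
9354.25.29 has an FTA preferential rate, but origin Asteth is not Ravos; base rate stands.
Duty = $36,894.08 × 15.5% = $5,718.58.
Line 3 (2104.13.96, Ravos, 3,468 units, $858,919.56):
Base rate for 2104.13.96 is 3.5%.
Origin Ravos qualifies under the Tyristan–Ravos agreement and 2104.13.96 is covered: preferential rate Free applies instead.
The additional-duty order on 2104.13.96 targets Asteth, not Ravos; it does not apply.
Duty = $858,919.56 × 0% = $0.00.
Total = $15,400.18 + $5,718.58 + $0.00 = $21,118.76.

$21,118.76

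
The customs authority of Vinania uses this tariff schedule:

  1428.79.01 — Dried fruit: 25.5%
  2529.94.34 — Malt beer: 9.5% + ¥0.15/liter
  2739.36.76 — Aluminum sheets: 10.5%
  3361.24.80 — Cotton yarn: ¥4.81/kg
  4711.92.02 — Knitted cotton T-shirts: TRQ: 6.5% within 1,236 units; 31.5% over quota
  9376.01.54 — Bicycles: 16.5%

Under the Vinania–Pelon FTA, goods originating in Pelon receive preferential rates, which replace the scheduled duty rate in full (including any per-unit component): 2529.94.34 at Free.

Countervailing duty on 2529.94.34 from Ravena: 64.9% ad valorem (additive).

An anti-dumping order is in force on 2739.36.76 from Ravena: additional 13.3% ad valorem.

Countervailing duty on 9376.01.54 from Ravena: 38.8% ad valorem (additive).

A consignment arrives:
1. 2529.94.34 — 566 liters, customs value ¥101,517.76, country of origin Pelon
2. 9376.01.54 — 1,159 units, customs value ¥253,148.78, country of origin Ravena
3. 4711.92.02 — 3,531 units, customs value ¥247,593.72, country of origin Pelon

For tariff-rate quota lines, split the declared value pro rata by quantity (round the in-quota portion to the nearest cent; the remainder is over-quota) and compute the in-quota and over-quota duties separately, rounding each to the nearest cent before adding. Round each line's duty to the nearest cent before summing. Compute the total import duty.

¥196,316.22

Line 1 (2529.94.34, Pelon, 566 liters, ¥101,517.76):
Base rate for 2529.94.34 is 9.5% + ¥0.15/liter.
Origin Pelon qualifies under the Vinania–Pelon agreement and 2529.94.34 is covered: preferential rate Free applies instead.
The additional-duty order on 2529.94.34 targets Ravena, not Pelon; it does not apply.
Duty = ¥101,517.76 × 0% = ¥0.00.
Line 2 (9376.01.54, Ravena, 1,159 units, ¥253,148.78):
Base rate for 9376.01.54 is 16.5%.
Additional duty on 9376.01.54 from Ravena: +38.8%. Applied ad valorem rate: 16.5% + 38.8% = 55.3%.
Duty = ¥253,148.78 × 55.3% = ¥139,991.28.
Line 3 (4711.92.02, Pelon, 3,531 units, ¥247,593.72):
Code 4711.92.02 is under a tariff-rate quota (threshold 1,236 units). In-quota: 1,236 units at 6.5%; over-quota: 2,295 units at 31.5%.
Pro-rata value split: in-quota = ¥247,593.72 × 1,236/3,531 = ¥86,668.32; over-quota = ¥247,593.72 − ¥86,668.32 = ¥160,925.40.
In-quota duty = ¥86,668.32 × 6.5% = ¥5,633.44. Over-quota duty = ¥160,925.40 × 31.5% = ¥50,691.50.
Line duty = ¥5,633.44 + ¥50,691.50 = ¥56,324.94.
Total = ¥0.00 + ¥139,991.28 + ¥56,324.94 = ¥196,316.22.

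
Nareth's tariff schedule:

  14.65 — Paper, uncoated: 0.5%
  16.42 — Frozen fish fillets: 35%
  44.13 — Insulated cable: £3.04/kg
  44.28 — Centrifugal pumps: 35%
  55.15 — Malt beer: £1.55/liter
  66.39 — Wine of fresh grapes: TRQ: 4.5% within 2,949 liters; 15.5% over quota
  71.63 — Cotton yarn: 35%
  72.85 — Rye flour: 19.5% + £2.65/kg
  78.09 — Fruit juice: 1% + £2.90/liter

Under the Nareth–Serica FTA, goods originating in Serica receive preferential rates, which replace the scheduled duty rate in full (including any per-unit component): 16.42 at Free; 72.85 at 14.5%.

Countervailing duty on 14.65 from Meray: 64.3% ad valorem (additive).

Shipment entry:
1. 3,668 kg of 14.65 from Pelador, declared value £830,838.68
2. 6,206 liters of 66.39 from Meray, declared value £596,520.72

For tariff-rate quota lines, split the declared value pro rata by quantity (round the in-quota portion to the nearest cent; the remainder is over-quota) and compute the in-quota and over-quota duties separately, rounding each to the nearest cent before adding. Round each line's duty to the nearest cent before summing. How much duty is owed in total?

Line 1 (14.65, Pelador, 3,668 kg, £830,838.68):
Base rate for 14.65 is 0.5%.
The additional-duty order on 14.65 targets Meray, not Pelador; it does not apply.
Duty = £830,838.68 × 0.5% = £4,154.19.
Line 2 (66.39, Meray, 6,206 liters, £596,520.72):
Code 66.39 is under a tariff-rate quota (threshold 2,949 liters). In-quota: 2,949 liters at 4.5%; over-quota: 3,257 liters at 15.5%.
Pro-rata value split: in-quota = £596,520.72 × 2,949/6,206 = £283,457.88; over-quota = £596,520.72 − £283,457.88 = £313,062.84.
In-quota duty = £283,457.88 × 4.5% = £12,755.60. Over-quota duty = £313,062.84 × 15.5% = £48,524.74.
Line duty = £12,755.60 + £48,524.74 = £61,280.34.
Total = £4,154.19 + £61,280.34 = £65,434.53.

£65,434.53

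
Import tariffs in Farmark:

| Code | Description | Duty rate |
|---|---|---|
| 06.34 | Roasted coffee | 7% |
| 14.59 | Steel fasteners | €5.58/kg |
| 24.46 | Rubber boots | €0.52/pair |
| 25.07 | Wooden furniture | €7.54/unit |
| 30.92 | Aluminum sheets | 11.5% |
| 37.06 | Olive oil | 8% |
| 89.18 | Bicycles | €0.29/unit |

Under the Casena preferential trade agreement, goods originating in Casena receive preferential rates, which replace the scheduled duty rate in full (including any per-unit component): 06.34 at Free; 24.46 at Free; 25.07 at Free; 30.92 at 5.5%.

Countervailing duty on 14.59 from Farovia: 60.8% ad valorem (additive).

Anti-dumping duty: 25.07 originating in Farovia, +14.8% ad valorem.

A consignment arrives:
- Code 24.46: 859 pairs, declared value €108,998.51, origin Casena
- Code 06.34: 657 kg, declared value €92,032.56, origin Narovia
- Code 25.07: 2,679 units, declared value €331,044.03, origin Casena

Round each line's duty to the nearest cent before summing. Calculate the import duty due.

€6,442.28

Line 1 (24.46, Casena, 859 pairs, €108,998.51):
Base rate for 24.46 is €0.52/pair.
Origin Casena qualifies under the Farmark–Casena agreement and 24.46 is covered: preferential rate Free applies instead.
Duty = €108,998.51 × 0% = €0.00.
Line 2 (06.34, Narovia, 657 kg, €92,032.56):
Base rate for 06.34 is 7%.
06.34 has an FTA preferential rate, but origin Narovia is not Casena; base rate stands.
Duty = €92,032.56 × 7% = €6,442.28.
Line 3 (25.07, Casena, 2,679 units, €331,044.03):
Base rate for 25.07 is €7.54/unit.
Origin Casena qualifies under the Farmark–Casena agreement and 25.07 is covered: preferential rate Free applies instead.
The additional-duty order on 25.07 targets Farovia, not Casena; it does not apply.
Duty = €331,044.03 × 0% = €0.00.
Total = €0.00 + €6,442.28 + €0.00 = €6,442.28.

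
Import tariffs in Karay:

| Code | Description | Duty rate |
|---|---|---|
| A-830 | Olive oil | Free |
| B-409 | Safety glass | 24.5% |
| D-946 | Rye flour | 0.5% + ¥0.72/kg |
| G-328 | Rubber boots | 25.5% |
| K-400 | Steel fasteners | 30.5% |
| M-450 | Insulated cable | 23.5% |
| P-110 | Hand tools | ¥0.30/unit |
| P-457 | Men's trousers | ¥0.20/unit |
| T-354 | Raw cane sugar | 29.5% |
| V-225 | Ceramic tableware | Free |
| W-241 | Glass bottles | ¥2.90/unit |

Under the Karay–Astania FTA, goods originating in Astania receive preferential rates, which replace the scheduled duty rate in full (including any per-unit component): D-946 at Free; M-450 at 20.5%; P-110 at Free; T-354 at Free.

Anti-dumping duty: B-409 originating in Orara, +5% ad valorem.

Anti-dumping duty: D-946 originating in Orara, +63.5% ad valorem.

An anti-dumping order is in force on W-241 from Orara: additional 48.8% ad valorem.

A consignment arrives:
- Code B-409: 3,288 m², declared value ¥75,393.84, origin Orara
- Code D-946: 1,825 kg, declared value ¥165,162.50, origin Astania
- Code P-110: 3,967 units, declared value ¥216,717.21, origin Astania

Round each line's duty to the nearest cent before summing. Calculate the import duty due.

¥22,241.18

Line 1 (B-409, Orara, 3,288 m², ¥75,393.84):
Base rate for B-409 is 24.5%.
Additional duty on B-409 from Orara: +5%. Applied ad valorem rate: 24.5% + 5% = 29.5%.
Duty = ¥75,393.84 × 29.5% = ¥22,241.18.
Line 2 (D-946, Astania, 1,825 kg, ¥165,162.50):
Base rate for D-946 is 0.5% + ¥0.72/kg.
Origin Astania qualifies under the Karay–Astania agreement and D-946 is covered: preferential rate Free applies instead.
The additional-duty order on D-946 targets Orara, not Astania; it does not apply.
Duty = ¥165,162.50 × 0% = ¥0.00.
Line 3 (P-110, Astania, 3,967 units, ¥216,717.21):
Base rate for P-110 is ¥0.30/unit.
Origin Astania qualifies under the Karay–Astania agreement and P-110 is covered: preferential rate Free applies instead.
Duty = ¥216,717.21 × 0% = ¥0.00.
Total = ¥22,241.18 + ¥0.00 + ¥0.00 = ¥22,241.18.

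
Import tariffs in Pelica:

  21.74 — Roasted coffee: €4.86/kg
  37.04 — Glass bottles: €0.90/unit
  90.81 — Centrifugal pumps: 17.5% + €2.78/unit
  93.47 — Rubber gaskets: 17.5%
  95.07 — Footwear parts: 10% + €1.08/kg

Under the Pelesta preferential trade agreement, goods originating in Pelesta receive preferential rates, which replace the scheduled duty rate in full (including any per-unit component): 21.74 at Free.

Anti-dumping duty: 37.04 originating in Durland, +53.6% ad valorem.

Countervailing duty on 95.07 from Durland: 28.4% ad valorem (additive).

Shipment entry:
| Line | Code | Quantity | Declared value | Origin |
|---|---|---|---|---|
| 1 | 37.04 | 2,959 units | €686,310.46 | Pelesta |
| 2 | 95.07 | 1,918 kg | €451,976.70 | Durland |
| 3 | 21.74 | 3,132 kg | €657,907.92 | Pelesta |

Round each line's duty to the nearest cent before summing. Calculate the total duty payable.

Line 1 (37.04, Pelesta, 2,959 units, €686,310.46):
Base rate for 37.04 is €0.90/unit.
Origin Pelesta is the FTA partner but 37.04 is not on the preference list; base rate stands.
The additional-duty order on 37.04 targets Durland, not Pelesta; it does not apply.
Duty = 2,959 × €0.90 = €2,663.10.
Line 2 (95.07, Durland, 1,918 kg, €451,976.70):
Base rate for 95.07 is 10% + €1.08/kg.
Additional duty on 95.07 from Durland: +28.4%. Applied ad valorem rate: 10% + 28.4% = 38.4%.
Duty = €451,976.70 × 38.4% + 1,918 × €1.08 = €175,630.49.
Line 3 (21.74, Pelesta, 3,132 kg, €657,907.92):
Base rate for 21.74 is €4.86/kg.
Origin Pelesta qualifies under the Pelica–Pelesta agreement and 21.74 is covered: preferential rate Free applies instead.
Duty = €657,907.92 × 0% = €0.00.
Total = €2,663.10 + €175,630.49 + €0.00 = €178,293.59.

€178,293.59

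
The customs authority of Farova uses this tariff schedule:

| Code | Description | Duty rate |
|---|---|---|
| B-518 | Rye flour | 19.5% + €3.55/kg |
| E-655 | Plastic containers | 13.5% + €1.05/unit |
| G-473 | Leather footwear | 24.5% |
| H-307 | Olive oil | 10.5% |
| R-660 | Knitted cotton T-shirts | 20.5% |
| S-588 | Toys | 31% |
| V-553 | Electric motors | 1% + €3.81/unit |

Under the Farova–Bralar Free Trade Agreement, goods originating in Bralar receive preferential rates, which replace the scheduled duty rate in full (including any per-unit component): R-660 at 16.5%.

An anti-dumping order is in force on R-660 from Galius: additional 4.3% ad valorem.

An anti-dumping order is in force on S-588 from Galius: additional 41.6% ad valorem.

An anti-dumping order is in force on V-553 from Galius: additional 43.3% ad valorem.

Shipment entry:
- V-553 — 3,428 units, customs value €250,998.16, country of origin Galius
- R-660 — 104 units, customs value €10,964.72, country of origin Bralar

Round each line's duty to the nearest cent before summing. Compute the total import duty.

€126,062.04

Line 1 (V-553, Galius, 3,428 units, €250,998.16):
Base rate for V-553 is 1% + €3.81/unit.
Additional duty on V-553 from Galius: +43.3%. Applied ad valorem rate: 1% + 43.3% = 44.3%.
Duty = €250,998.16 × 44.3% + 3,428 × €3.81 = €124,252.86.
Line 2 (R-660, Bralar, 104 units, €10,964.72):
Base rate for R-660 is 20.5%.
Origin Bralar qualifies under the Farova–Bralar agreement and R-660 is covered: preferential rate 16.5% applies instead.
The additional-duty order on R-660 targets Galius, not Bralar; it does not apply.
Duty = €10,964.72 × 16.5% = €1,809.18.
Total = €124,252.86 + €1,809.18 = €126,062.04.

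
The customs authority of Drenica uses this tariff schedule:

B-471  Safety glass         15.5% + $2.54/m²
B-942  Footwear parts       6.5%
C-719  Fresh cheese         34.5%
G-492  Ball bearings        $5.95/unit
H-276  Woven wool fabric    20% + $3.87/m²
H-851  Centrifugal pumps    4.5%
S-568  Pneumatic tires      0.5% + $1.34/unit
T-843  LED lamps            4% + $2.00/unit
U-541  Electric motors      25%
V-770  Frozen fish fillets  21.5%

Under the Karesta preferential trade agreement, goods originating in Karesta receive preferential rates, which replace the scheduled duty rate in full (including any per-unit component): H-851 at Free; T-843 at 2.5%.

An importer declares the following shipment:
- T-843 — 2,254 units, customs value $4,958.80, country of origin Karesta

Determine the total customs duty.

$123.97

Line 1 (T-843, Karesta, 2,254 units, $4,958.80):
Base rate for T-843 is 4% + $2.00/unit.
Origin Karesta qualifies under the Drenica–Karesta agreement and T-843 is covered: preferential rate 2.5% applies instead.
Duty = $4,958.80 × 2.5% = $123.97.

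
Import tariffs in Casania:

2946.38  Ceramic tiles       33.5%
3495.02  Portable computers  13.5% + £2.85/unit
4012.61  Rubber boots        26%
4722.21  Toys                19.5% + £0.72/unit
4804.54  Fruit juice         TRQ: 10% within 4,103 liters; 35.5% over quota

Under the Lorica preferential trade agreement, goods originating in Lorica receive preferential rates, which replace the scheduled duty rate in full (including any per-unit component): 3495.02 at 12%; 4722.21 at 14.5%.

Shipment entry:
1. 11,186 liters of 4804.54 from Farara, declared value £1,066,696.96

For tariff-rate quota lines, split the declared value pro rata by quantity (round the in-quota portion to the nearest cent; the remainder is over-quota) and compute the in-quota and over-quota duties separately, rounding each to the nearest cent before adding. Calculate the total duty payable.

Line 1 (4804.54, Farara, 11,186 liters, £1,066,696.96):
Code 4804.54 is under a tariff-rate quota (threshold 4,103 liters). In-quota: 4,103 liters at 10%; over-quota: 7,083 liters at 35.5%.
Pro-rata value split: in-quota = £1,066,696.96 × 4,103/11,186 = £391,262.08; over-quota = £1,066,696.96 − £391,262.08 = £675,434.88.
In-quota duty = £391,262.08 × 10% = £39,126.21. Over-quota duty = £675,434.88 × 35.5% = £239,779.38.
Line duty = £39,126.21 + £239,779.38 = £278,905.59.

£278,905.59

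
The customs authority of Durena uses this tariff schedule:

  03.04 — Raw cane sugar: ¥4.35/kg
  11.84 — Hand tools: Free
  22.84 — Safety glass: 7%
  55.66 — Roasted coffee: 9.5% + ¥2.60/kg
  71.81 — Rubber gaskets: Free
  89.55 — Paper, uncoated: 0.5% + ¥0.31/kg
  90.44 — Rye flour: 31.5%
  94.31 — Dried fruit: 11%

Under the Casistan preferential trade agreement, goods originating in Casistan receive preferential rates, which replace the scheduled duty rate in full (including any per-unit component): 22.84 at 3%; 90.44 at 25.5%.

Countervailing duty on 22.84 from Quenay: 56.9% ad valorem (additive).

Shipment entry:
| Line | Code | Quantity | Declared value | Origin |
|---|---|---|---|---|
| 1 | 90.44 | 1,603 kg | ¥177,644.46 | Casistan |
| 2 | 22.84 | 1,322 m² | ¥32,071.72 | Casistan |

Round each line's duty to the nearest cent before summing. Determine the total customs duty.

¥46,261.49

Line 1 (90.44, Casistan, 1,603 kg, ¥177,644.46):
Base rate for 90.44 is 31.5%.
Origin Casistan qualifies under the Durena–Casistan agreement and 90.44 is covered: preferential rate 25.5% applies instead.
Duty = ¥177,644.46 × 25.5% = ¥45,299.34.
Line 2 (22.84, Casistan, 1,322 m², ¥32,071.72):
Base rate for 22.84 is 7%.
Origin Casistan qualifies under the Durena–Casistan agreement and 22.84 is covered: preferential rate 3% applies instead.
The additional-duty order on 22.84 targets Quenay, not Casistan; it does not apply.
Duty = ¥32,071.72 × 3% = ¥962.15.
Total = ¥45,299.34 + ¥962.15 = ¥46,261.49.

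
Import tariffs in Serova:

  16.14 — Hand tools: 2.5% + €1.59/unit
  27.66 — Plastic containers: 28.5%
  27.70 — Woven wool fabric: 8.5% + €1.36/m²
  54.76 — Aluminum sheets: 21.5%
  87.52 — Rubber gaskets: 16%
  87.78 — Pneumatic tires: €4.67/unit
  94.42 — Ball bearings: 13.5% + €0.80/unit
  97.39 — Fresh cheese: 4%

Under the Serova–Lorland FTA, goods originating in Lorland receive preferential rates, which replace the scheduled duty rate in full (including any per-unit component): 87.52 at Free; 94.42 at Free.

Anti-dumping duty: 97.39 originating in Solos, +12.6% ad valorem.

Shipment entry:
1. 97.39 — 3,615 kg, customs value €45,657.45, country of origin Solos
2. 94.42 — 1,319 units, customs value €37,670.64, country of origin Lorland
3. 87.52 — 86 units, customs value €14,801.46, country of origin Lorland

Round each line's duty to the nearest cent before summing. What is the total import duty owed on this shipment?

€7,579.14

Line 1 (97.39, Solos, 3,615 kg, €45,657.45):
Base rate for 97.39 is 4%.
Additional duty on 97.39 from Solos: +12.6%. Applied ad valorem rate: 4% + 12.6% = 16.6%.
Duty = €45,657.45 × 16.6% = €7,579.14.
Line 2 (94.42, Lorland, 1,319 units, €37,670.64):
Base rate for 94.42 is 13.5% + €0.80/unit.
Origin Lorland qualifies under the Serova–Lorland agreement and 94.42 is covered: preferential rate Free applies instead.
Duty = €37,670.64 × 0% = €0.00.
Line 3 (87.52, Lorland, 86 units, €14,801.46):
Base rate for 87.52 is 16%.
Origin Lorland qualifies under the Serova–Lorland agreement and 87.52 is covered: preferential rate Free applies instead.
Duty = €14,801.46 × 0% = €0.00.
Total = €7,579.14 + €0.00 + €0.00 = €7,579.14.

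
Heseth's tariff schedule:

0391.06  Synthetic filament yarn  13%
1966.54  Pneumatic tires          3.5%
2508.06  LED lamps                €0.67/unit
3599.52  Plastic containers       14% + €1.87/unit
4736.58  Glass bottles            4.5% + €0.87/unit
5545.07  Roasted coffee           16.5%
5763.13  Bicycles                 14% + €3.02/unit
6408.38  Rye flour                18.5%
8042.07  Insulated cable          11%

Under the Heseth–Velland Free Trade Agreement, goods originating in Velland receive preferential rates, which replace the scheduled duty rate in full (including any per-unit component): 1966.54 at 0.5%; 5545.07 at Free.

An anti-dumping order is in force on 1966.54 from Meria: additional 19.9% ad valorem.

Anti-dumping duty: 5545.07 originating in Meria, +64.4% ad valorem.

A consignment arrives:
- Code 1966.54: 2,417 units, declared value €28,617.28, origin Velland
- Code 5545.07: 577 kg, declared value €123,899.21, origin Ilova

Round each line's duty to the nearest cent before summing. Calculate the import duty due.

€20,586.46

Line 1 (1966.54, Velland, 2,417 units, €28,617.28):
Base rate for 1966.54 is 3.5%.
Origin Velland qualifies under the Heseth–Velland agreement and 1966.54 is covered: preferential rate 0.5% applies instead.
The additional-duty order on 1966.54 targets Meria, not Velland; it does not apply.
Duty = €28,617.28 × 0.5% = €143.09.
Line 2 (5545.07, Ilova, 577 kg, €123,899.21):
Base rate for 5545.07 is 16.5%.
5545.07 has an FTA preferential rate, but origin Ilova is not Velland; base rate stands.
The additional-duty order on 5545.07 targets Meria, not Ilova; it does not apply.
Duty = €123,899.21 × 16.5% = €20,443.37.
Total = €143.09 + €20,443.37 = €20,586.46.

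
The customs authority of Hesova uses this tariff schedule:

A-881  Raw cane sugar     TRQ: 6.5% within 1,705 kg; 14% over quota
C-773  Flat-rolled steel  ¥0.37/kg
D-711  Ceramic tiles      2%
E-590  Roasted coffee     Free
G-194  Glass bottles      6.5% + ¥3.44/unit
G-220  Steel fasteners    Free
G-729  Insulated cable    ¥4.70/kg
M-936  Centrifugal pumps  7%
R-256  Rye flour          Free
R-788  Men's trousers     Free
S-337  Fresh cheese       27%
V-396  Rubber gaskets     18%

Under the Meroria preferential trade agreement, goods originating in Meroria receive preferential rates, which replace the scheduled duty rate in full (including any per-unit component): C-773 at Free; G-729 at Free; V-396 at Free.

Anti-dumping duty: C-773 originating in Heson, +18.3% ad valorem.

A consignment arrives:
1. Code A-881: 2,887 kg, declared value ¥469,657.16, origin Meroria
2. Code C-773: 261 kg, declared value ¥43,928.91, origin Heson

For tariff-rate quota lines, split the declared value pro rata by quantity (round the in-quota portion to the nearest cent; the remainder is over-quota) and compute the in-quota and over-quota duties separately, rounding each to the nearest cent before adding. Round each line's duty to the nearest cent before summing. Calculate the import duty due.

Line 1 (A-881, Meroria, 2,887 kg, ¥469,657.16):
Code A-881 is under a tariff-rate quota (threshold 1,705 kg). In-quota: 1,705 kg at 6.5%; over-quota: 1,182 kg at 14%.
Pro-rata value split: in-quota = ¥469,657.16 × 1,705/2,887 = ¥277,369.40; over-quota = ¥469,657.16 − ¥277,369.40 = ¥192,287.76.
In-quota duty = ¥277,369.40 × 6.5% = ¥18,029.01. Over-quota duty = ¥192,287.76 × 14% = ¥26,920.29.
Line duty = ¥18,029.01 + ¥26,920.29 = ¥44,949.30.
Line 2 (C-773, Heson, 261 kg, ¥43,928.91):
Base rate for C-773 is ¥0.37/kg.
C-773 has an FTA preferential rate, but origin Heson is not Meroria; base rate stands.
Additional duty on C-773 from Heson: +18.3% ad valorem. Applied ad valorem rate = 18.3%.
Duty = ¥43,928.91 × 18.3% + 261 × ¥0.37 = ¥8,135.56.
Total = ¥44,949.30 + ¥8,135.56 = ¥53,084.86.

¥53,084.86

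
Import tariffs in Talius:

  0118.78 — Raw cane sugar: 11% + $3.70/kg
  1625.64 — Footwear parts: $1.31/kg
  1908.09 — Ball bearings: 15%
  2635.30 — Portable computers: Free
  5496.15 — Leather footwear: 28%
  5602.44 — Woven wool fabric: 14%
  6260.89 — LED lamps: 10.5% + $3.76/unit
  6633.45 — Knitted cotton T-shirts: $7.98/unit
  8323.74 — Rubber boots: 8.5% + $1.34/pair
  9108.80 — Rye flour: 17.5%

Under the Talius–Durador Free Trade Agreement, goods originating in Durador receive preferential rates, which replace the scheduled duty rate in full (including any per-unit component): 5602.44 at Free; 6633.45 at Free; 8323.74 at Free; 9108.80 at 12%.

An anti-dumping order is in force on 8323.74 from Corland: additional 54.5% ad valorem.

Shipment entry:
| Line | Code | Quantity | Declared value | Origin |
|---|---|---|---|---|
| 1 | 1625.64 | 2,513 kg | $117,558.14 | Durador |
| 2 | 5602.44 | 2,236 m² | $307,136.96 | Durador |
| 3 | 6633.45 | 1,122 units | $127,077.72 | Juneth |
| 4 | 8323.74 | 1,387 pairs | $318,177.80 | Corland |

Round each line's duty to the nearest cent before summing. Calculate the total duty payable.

$214,556.18

Line 1 (1625.64, Durador, 2,513 kg, $117,558.14):
Base rate for 1625.64 is $1.31/kg.
Origin Durador is the FTA partner but 1625.64 is not on the preference list; base rate stands.
Duty = 2,513 × $1.31 = $3,292.03.
Line 2 (5602.44, Durador, 2,236 m², $307,136.96):
Base rate for 5602.44 is 14%.
Origin Durador qualifies under the Talius–Durador agreement and 5602.44 is covered: preferential rate Free applies instead.
Duty = $307,136.96 × 0% = $0.00.
Line 3 (6633.45, Juneth, 1,122 units, $127,077.72):
Base rate for 6633.45 is $7.98/unit.
6633.45 has an FTA preferential rate, but origin Juneth is not Durador; base rate stands.
Duty = 1,122 × $7.98 = $8,953.56.
Line 4 (8323.74, Corland, 1,387 pairs, $318,177.80):
Base rate for 8323.74 is 8.5% + $1.34/pair.
8323.74 has an FTA preferential rate, but origin Corland is not Durador; base rate stands.
Additional duty on 8323.74 from Corland: +54.5%. Applied ad valorem rate: 8.5% + 54.5% = 63%.
Duty = $318,177.80 × 63% + 1,387 × $1.34 = $202,310.59.
Total = $3,292.03 + $0.00 + $8,953.56 + $202,310.59 = $214,556.18.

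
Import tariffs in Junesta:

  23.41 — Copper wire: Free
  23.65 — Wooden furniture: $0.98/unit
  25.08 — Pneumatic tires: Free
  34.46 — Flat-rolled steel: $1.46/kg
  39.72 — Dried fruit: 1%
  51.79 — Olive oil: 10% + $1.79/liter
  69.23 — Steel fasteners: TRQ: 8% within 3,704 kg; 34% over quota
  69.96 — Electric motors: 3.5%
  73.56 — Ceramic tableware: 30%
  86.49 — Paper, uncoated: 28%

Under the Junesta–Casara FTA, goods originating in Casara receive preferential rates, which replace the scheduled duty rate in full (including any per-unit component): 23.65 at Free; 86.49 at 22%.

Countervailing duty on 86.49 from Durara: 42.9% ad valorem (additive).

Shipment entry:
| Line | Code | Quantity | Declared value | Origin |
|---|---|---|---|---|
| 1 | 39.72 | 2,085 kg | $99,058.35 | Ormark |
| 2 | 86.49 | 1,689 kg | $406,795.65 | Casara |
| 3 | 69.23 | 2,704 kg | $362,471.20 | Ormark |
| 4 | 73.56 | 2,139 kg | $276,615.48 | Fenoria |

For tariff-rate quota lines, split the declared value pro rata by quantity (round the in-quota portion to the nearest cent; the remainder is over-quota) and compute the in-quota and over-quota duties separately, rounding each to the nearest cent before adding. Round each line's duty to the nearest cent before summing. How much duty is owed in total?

Line 1 (39.72, Ormark, 2,085 kg, $99,058.35):
Base rate for 39.72 is 1%.
Duty = $99,058.35 × 1% = $990.58.
Line 2 (86.49, Casara, 1,689 kg, $406,795.65):
Base rate for 86.49 is 28%.
Origin Casara qualifies under the Junesta–Casara agreement and 86.49 is covered: preferential rate 22% applies instead.
The additional-duty order on 86.49 targets Durara, not Casara; it does not apply.
Duty = $406,795.65 × 22% = $89,495.04.
Line 3 (69.23, Ormark, 2,704 kg, $362,471.20):
Code 69.23 is under a tariff-rate quota (threshold 3,704 kg). Quantity 2,704 kg is within the quota, so the in-quota rate 8% applies to the full value.
Duty = $362,471.20 × 8% = $28,997.70.
Line 4 (73.56, Fenoria, 2,139 kg, $276,615.48):
Base rate for 73.56 is 30%.
Duty = $276,615.48 × 30% = $82,984.64.
Total = $990.58 + $89,495.04 + $28,997.70 + $82,984.64 = $202,467.96.

$202,467.96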